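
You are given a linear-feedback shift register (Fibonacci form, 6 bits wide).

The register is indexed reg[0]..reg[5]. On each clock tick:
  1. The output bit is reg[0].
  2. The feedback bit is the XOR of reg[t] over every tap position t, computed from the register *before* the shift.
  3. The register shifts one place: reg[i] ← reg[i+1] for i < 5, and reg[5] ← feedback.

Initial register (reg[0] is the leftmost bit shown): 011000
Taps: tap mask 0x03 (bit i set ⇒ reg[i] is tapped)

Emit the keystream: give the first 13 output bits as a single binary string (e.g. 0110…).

step | reg (before) | out | fb
   0 | 011000 | 0 | 1
   1 | 110001 | 1 | 0
   2 | 100010 | 1 | 1
   3 | 000101 | 0 | 0
   4 | 001010 | 0 | 0
   5 | 010100 | 0 | 1
   6 | 101001 | 1 | 1
   7 | 010011 | 0 | 1
   8 | 100111 | 1 | 1
   9 | 001111 | 0 | 0
  10 | 011110 | 0 | 1
  11 | 111101 | 1 | 0
  12 | 111010 | 1 | 0

0110001010011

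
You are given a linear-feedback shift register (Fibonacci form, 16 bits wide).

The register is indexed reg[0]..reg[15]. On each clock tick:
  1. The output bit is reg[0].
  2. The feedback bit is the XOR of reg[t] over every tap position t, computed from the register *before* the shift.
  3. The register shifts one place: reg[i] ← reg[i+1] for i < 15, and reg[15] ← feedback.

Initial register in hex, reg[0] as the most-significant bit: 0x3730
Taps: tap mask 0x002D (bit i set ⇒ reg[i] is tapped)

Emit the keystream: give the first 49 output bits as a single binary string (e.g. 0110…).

k : reg_k → out_k, fb_k
0: 0011011100110000 → 0, fb=1
1: 0110111001100001 → 0, fb=0
2: 1101110011000010 → 1, fb=1
3: 1011100110000101 → 1, fb=1
4: 0111001100001011 → 0, fb=0
5: 1110011000010110 → 1, fb=1
6: 1100110000101101 → 1, fb=0
7: 1001100001011010 → 1, fb=0
8: 0011000010110100 → 0, fb=0
9: 0110000101101000 → 0, fb=1
10: 1100001011010001 → 1, fb=1
11: 1000010110100011 → 1, fb=0
12: 0000101101000110 → 0, fb=0
13: 0001011010001100 → 0, fb=0
14: 0010110100011000 → 0, fb=0
15: 0101101000110000 → 0, fb=1
16: 1011010001100001 → 1, fb=0
17: 0110100011000010 → 0, fb=1
18: 1101000110000101 → 1, fb=0
19: 1010001100001010 → 1, fb=0
20: 0100011000010100 → 0, fb=1
21: 1000110000101001 → 1, fb=0
22: 0001100001010010 → 0, fb=1
23: 0011000010100101 → 0, fb=0
24: 0110000101001010 → 0, fb=1
25: 1100001010010101 → 1, fb=1
26: 1000010100101011 → 1, fb=0
27: 0000101001010110 → 0, fb=0
28: 0001010010101100 → 0, fb=0
29: 0010100101011000 → 0, fb=1
30: 0101001010110001 → 0, fb=1
31: 1010010101100011 → 1, fb=1
32: 0100101011000111 → 0, fb=0
33: 1001010110001110 → 1, fb=1
34: 0010101100011101 → 0, fb=1
35: 0101011000111011 → 0, fb=0
36: 1010110001110110 → 1, fb=1
37: 0101100011101101 → 0, fb=1
38: 1011000111011011 → 1, fb=1
39: 0110001110110111 → 0, fb=1
40: 1100011101101111 → 1, fb=0
41: 1000111011011110 → 1, fb=0
42: 0001110110111100 → 0, fb=0
43: 0011101101111000 → 0, fb=0
44: 0111011011110000 → 0, fb=1
45: 1110110111100001 → 1, fb=1
46: 1101101111000011 → 1, fb=0
47: 1011011110000110 → 1, fb=0
48: 0110111100001100 → 0, fb=0

0011011100110000101101000110000101001010110001110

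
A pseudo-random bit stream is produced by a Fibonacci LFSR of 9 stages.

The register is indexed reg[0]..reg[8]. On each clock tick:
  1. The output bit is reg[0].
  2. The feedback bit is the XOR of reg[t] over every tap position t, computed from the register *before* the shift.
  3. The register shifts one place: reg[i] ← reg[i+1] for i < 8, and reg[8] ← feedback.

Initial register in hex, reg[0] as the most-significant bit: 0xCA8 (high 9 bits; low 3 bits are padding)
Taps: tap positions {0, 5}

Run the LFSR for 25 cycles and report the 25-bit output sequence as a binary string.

1100101011001001111110110

step | reg (before) | out | fb
   0 | 110010101 | 1 | 1
   1 | 100101011 | 1 | 0
   2 | 001010110 | 0 | 0
   3 | 010101100 | 0 | 1
   4 | 101011001 | 1 | 0
   5 | 010110010 | 0 | 0
   6 | 101100100 | 1 | 1
   7 | 011001001 | 0 | 1
   8 | 110010011 | 1 | 1
   9 | 100100111 | 1 | 1
  10 | 001001111 | 0 | 1
  11 | 010011111 | 0 | 1
  12 | 100111111 | 1 | 0
  13 | 001111110 | 0 | 1
  14 | 011111101 | 0 | 1
  15 | 111111011 | 1 | 0
  16 | 111110110 | 1 | 1
  17 | 111101101 | 1 | 0
  18 | 111011010 | 1 | 0
  19 | 110110100 | 1 | 1
  20 | 101101001 | 1 | 0
  21 | 011010010 | 0 | 0
  22 | 110100100 | 1 | 1
  23 | 101001001 | 1 | 0
  24 | 010010010 | 0 | 0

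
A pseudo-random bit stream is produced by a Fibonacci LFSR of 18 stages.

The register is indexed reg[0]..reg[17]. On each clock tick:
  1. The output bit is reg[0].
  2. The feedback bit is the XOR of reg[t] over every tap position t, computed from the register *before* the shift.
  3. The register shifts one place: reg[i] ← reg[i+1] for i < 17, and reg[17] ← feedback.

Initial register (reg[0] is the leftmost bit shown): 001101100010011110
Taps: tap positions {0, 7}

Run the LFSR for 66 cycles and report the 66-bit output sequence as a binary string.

001101100010011110001001011110001100110101000111100110111010001010

step | reg (before) | out | fb
   0 | 001101100010011110 | 0 | 0
   1 | 011011000100111100 | 0 | 0
   2 | 110110001001111000 | 1 | 1
   3 | 101100010011110001 | 1 | 0
   4 | 011000100111100010 | 0 | 0
   5 | 110001001111000100 | 1 | 1
   6 | 100010011110001001 | 1 | 0
   7 | 000100111100010010 | 0 | 1
   8 | 001001111000100101 | 0 | 1
   9 | 010011110001001011 | 0 | 1
  10 | 100111100010010111 | 1 | 1
  11 | 001111000100101111 | 0 | 0
  12 | 011110001001011110 | 0 | 0
  13 | 111100010010111100 | 1 | 0
  14 | 111000100101111000 | 1 | 1
  15 | 110001001011110001 | 1 | 1
  16 | 100010010111100011 | 1 | 0
  17 | 000100101111000110 | 0 | 0
  18 | 001001011110001100 | 0 | 1
  19 | 010010111100011001 | 0 | 1
  20 | 100101111000110011 | 1 | 0
  21 | 001011110001100110 | 0 | 1
  22 | 010111100011001101 | 0 | 0
  23 | 101111000110011010 | 1 | 1
  24 | 011110001100110101 | 0 | 0
  25 | 111100011001101010 | 1 | 0
  26 | 111000110011010100 | 1 | 0
  27 | 110001100110101000 | 1 | 1
  28 | 100011001101010001 | 1 | 1
  29 | 000110011010100011 | 0 | 1
  30 | 001100110101000111 | 0 | 1
  31 | 011001101010001111 | 0 | 0
  32 | 110011010100011110 | 1 | 0
  33 | 100110101000111100 | 1 | 1
  34 | 001101010001111001 | 0 | 1
  35 | 011010100011110011 | 0 | 0
  36 | 110101000111100110 | 1 | 1
  37 | 101010001111001101 | 1 | 1
  38 | 010100011110011011 | 0 | 1
  39 | 101000111100110111 | 1 | 0
  40 | 010001111001101110 | 0 | 1
  41 | 100011110011011101 | 1 | 0
  42 | 000111100110111010 | 0 | 0
  43 | 001111001101110100 | 0 | 0
  44 | 011110011011101000 | 0 | 1
  45 | 111100110111010001 | 1 | 0
  46 | 111001101110100010 | 1 | 1
  47 | 110011011101000101 | 1 | 0
  48 | 100110111010001010 | 1 | 0
  49 | 001101110100010100 | 0 | 1
  50 | 011011101000101001 | 0 | 0
  51 | 110111010001010010 | 1 | 0
  52 | 101110100010100100 | 1 | 1
  53 | 011101000101001001 | 0 | 0
  54 | 111010001010010010 | 1 | 1
  55 | 110100010100100101 | 1 | 0
  56 | 101000101001001010 | 1 | 1
  57 | 010001010010010101 | 0 | 1
  58 | 100010100100101011 | 1 | 1
  59 | 000101001001010111 | 0 | 0
  60 | 001010010010101110 | 0 | 1
  61 | 010100100101011101 | 0 | 0
  62 | 101001001010111010 | 1 | 1
  63 | 010010010101110101 | 0 | 1
  64 | 100100101011101011 | 1 | 1
  65 | 001001010111010111 | 0 | 1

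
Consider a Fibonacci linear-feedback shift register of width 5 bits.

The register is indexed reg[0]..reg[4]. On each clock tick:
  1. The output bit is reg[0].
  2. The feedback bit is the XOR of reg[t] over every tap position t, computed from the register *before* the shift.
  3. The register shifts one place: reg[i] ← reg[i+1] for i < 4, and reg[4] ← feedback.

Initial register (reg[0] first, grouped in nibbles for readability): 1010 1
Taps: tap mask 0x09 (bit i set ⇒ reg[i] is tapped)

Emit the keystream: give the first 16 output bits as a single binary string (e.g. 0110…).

step | reg (before) | out | fb
   0 | 10101 | 1 | 1
   1 | 01011 | 0 | 1
   2 | 10111 | 1 | 0
   3 | 01110 | 0 | 1
   4 | 11101 | 1 | 1
   5 | 11011 | 1 | 0
   6 | 10110 | 1 | 0
   7 | 01100 | 0 | 0
   8 | 11000 | 1 | 1
   9 | 10001 | 1 | 1
  10 | 00011 | 0 | 1
  11 | 00111 | 0 | 1
  12 | 01111 | 0 | 1
  13 | 11111 | 1 | 0
  14 | 11110 | 1 | 0
  15 | 11100 | 1 | 1

1010111011000111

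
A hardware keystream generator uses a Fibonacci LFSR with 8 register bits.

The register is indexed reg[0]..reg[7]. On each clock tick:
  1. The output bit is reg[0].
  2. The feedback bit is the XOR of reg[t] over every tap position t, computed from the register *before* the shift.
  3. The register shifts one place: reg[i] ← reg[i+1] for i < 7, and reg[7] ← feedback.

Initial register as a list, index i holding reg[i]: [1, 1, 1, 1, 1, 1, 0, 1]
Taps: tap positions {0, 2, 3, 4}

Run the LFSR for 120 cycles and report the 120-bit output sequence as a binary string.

tick  register→output (feedback)
  0  11111101→1 (0)
  1  11111010→1 (0)
  2  11110100→1 (1)
  3  11101001→1 (1)
  4  11010011→1 (0)
  5  10100110→1 (0)
  6  01001100→0 (1)
  7  10011001→1 (1)
  8  00110011→0 (0)
  9  01100110→0 (1)
 10  11001101→1 (0)
 11  10011010→1 (1)
 12  00110101→0 (0)
 13  01101010→0 (0)
 14  11010100→1 (0)
 15  10101000→1 (1)
 16  01010001→0 (1)
 17  10100011→1 (0)
 18  01000110→0 (0)
 19  10001100→1 (0)
 20  00011000→0 (0)
 21  00110000→0 (0)
 22  01100000→0 (1)
 23  11000001→1 (1)
 24  10000011→1 (1)
 25  00000111→0 (0)
 26  00001110→0 (1)
 27  00011101→0 (0)
 28  00111010→0 (1)
 29  01110101→0 (0)
 30  11101010→1 (1)
 31  11010101→1 (0)
 32  10101010→1 (1)
 33  01010101→0 (1)
 34  10101011→1 (1)
 35  01010111→0 (1)
 36  10101111→1 (1)
 37  01011111→0 (0)
 38  10111110→1 (0)
 39  01111100→0 (1)
 40  11111001→1 (0)
 41  11110010→1 (1)
 42  11100101→1 (0)
 43  11001010→1 (0)
 44  10010100→1 (0)
 45  00101000→0 (0)
 46  01010000→0 (1)
 47  10100001→1 (0)
 48  01000010→0 (0)
 49  10000100→1 (1)
 50  00001001→0 (1)
 51  00010011→0 (1)
 52  00100111→0 (1)
 53  01001111→0 (1)
 54  10011111→1 (1)
 55  00111111→0 (1)
 56  01111111→0 (1)
 57  11111111→1 (0)
 58  11111110→1 (0)
 59  11111100→1 (0)
 60  11111000→1 (0)
 61  11110000→1 (1)
 62  11100001→1 (0)
 63  11000010→1 (1)
 64  10000101→1 (1)
 65  00001011→0 (1)
 66  00010111→0 (1)
 67  00101111→0 (0)
 68  01011110→0 (0)
 69  10111100→1 (0)
 70  01111000→0 (1)
 71  11110001→1 (1)
 72  11100011→1 (0)
 73  11000110→1 (1)
 74  10001101→1 (0)
 75  00011010→0 (0)
 76  00110100→0 (0)
 77  01101000→0 (0)
 78  11010000→1 (0)
 79  10100000→1 (0)
 80  01000000→0 (0)
 81  10000000→1 (1)
 82  00000001→0 (0)
 83  00000010→0 (0)
 84  00000100→0 (0)
 85  00001000→0 (1)
 86  00010001→0 (1)
 87  00100011→0 (1)
 88  01000111→0 (0)
 89  10001110→1 (0)
 90  00011100→0 (0)
 91  00111000→0 (1)
 92  01110001→0 (0)
 93  11100010→1 (0)
 94  11000100→1 (1)
 95  10001001→1 (0)
 96  00010010→0 (1)
 97  00100101→0 (1)
 98  01001011→0 (1)
 99  10010111→1 (0)
100  00101110→0 (0)
101  01011100→0 (0)
102  10111000→1 (0)
103  01110000→0 (0)
104  11100000→1 (0)
105  11000000→1 (1)
106  10000001→1 (1)
107  00000011→0 (0)
108  00000110→0 (0)
109  00001100→0 (1)
110  00011001→0 (0)
111  00110010→0 (0)
112  01100100→0 (1)
113  11001001→1 (0)
114  10010010→1 (0)
115  00100100→0 (1)
116  01001001→0 (1)
117  10010011→1 (0)
118  00100110→0 (1)
119  01001101→0 (1)

111111010011001101010001100000111010101011111001010000100111111110000101111000110100000001000111000100101110000001100100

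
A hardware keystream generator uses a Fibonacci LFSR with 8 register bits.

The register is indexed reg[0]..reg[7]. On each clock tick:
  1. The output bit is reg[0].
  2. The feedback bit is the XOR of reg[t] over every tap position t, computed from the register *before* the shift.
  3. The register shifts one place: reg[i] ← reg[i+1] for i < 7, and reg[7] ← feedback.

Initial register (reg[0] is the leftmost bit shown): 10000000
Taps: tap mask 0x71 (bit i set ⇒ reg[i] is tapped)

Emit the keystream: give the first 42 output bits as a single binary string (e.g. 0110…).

step | reg (before) | out | fb
   0 | 10000000 | 1 | 1
   1 | 00000001 | 0 | 0
   2 | 00000010 | 0 | 1
   3 | 00000101 | 0 | 1
   4 | 00001011 | 0 | 0
   5 | 00010110 | 0 | 0
   6 | 00101100 | 0 | 0
   7 | 01011000 | 0 | 1
   8 | 10110001 | 1 | 1
   9 | 01100011 | 0 | 1
  10 | 11000111 | 1 | 1
  11 | 10001111 | 1 | 0
  12 | 00011110 | 0 | 1
  13 | 00111101 | 0 | 0
  14 | 01111010 | 0 | 0
  15 | 11110100 | 1 | 0
  16 | 11101000 | 1 | 0
  17 | 11010000 | 1 | 1
  18 | 10100001 | 1 | 1
  19 | 01000011 | 0 | 1
  20 | 10000111 | 1 | 1
  21 | 00001111 | 0 | 1
  22 | 00011111 | 0 | 1
  23 | 00111111 | 0 | 1
  24 | 01111111 | 0 | 1
  25 | 11111111 | 1 | 0
  26 | 11111110 | 1 | 0
  27 | 11111100 | 1 | 1
  28 | 11111001 | 1 | 0
  29 | 11110010 | 1 | 0
  30 | 11100100 | 1 | 0
  31 | 11001000 | 1 | 0
  32 | 10010000 | 1 | 1
  33 | 00100001 | 0 | 0
  34 | 01000010 | 0 | 1
  35 | 10000101 | 1 | 0
  36 | 00001010 | 0 | 0
  37 | 00010100 | 0 | 1
  38 | 00101001 | 0 | 1
  39 | 01010011 | 0 | 1
  40 | 10100111 | 1 | 1
  41 | 01001111 | 0 | 1

100000001011000111101000011111111001000010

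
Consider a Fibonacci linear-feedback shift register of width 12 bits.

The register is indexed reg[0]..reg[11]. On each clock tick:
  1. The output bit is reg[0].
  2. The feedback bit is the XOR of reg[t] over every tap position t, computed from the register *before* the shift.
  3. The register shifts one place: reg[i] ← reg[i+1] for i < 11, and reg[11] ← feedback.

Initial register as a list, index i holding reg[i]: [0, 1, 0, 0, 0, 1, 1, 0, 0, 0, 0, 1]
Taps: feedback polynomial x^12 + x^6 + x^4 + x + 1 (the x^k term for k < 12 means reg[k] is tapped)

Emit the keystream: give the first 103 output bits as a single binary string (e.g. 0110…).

0100011000010010111110100110001100000101010000001011111001011011000110011010110110110100000010011110111

k : reg_k → out_k, fb_k
0: 010001100001 → 0, fb=0
1: 100011000010 → 1, fb=0
2: 000110000100 → 0, fb=1
3: 001100001001 → 0, fb=0
4: 011000010010 → 0, fb=1
5: 110000100101 → 1, fb=1
6: 100001001011 → 1, fb=1
7: 000010010111 → 0, fb=1
8: 000100101111 → 0, fb=1
9: 001001011111 → 0, fb=0
10: 010010111110 → 0, fb=1
11: 100101111101 → 1, fb=0
12: 001011111010 → 0, fb=0
13: 010111110100 → 0, fb=1
14: 101111101001 → 1, fb=1
15: 011111010011 → 0, fb=0
16: 111110100110 → 1, fb=0
17: 111101001100 → 1, fb=0
18: 111010011000 → 1, fb=1
19: 110100110001 → 1, fb=1
20: 101001100011 → 1, fb=0
21: 010011000110 → 0, fb=0
22: 100110001100 → 1, fb=0
23: 001100011000 → 0, fb=0
24: 011000110000 → 0, fb=0
25: 110001100000 → 1, fb=1
26: 100011000001 → 1, fb=0
27: 000110000010 → 0, fb=1
28: 001100000101 → 0, fb=0
29: 011000001010 → 0, fb=1
30: 110000010101 → 1, fb=0
31: 100000101010 → 1, fb=0
32: 000001010100 → 0, fb=0
33: 000010101000 → 0, fb=0
34: 000101010000 → 0, fb=0
35: 001010100000 → 0, fb=0
36: 010101000000 → 0, fb=1
37: 101010000001 → 1, fb=0
38: 010100000010 → 0, fb=1
39: 101000000101 → 1, fb=1
40: 010000001011 → 0, fb=1
41: 100000010111 → 1, fb=1
42: 000000101111 → 0, fb=1
43: 000001011111 → 0, fb=0
44: 000010111110 → 0, fb=0
45: 000101111100 → 0, fb=1
46: 001011111001 → 0, fb=0
47: 010111110010 → 0, fb=1
48: 101111100101 → 1, fb=1
49: 011111001011 → 0, fb=0
50: 111110010110 → 1, fb=1
51: 111100101101 → 1, fb=1
52: 111001011011 → 1, fb=0
53: 110010110110 → 1, fb=0
54: 100101101100 → 1, fb=0
55: 001011011000 → 0, fb=1
56: 010110110001 → 0, fb=1
57: 101101100011 → 1, fb=0
58: 011011000110 → 0, fb=0
59: 110110001100 → 1, fb=1
60: 101100011001 → 1, fb=1
61: 011000110011 → 0, fb=0
62: 110001100110 → 1, fb=1
63: 100011001101 → 1, fb=0
64: 000110011010 → 0, fb=1
65: 001100110101 → 0, fb=1
66: 011001101011 → 0, fb=0
67: 110011010110 → 1, fb=1
68: 100110101101 → 1, fb=1
69: 001101011011 → 0, fb=0
70: 011010110110 → 0, fb=1
71: 110101101101 → 1, fb=1
72: 101011011011 → 1, fb=0
73: 010110110110 → 0, fb=1
74: 101101101101 → 1, fb=0
75: 011011011010 → 0, fb=0
76: 110110110100 → 1, fb=0
77: 101101101000 → 1, fb=0
78: 011011010000 → 0, fb=0
79: 110110100000 → 1, fb=0
80: 101101000000 → 1, fb=1
81: 011010000001 → 0, fb=0
82: 110100000010 → 1, fb=0
83: 101000000100 → 1, fb=1
84: 010000001001 → 0, fb=1
85: 100000010011 → 1, fb=1
86: 000000100111 → 0, fb=1
87: 000001001111 → 0, fb=0
88: 000010011110 → 0, fb=1
89: 000100111101 → 0, fb=1
90: 001001111011 → 0, fb=1
91: 010011110111 → 0, fb=1
92: 100111101111 → 1, fb=1
93: 001111011111 → 0, fb=1
94: 011110111111 → 0, fb=1
95: 111101111111 → 1, fb=1
96: 111011111111 → 1, fb=0
97: 110111111110 → 1, fb=0
98: 101111111100 → 1, fb=1
99: 011111111001 → 0, fb=1
100: 111111110011 → 1, fb=0
101: 111111100110 → 1, fb=0
102: 111111001100 → 1, fb=1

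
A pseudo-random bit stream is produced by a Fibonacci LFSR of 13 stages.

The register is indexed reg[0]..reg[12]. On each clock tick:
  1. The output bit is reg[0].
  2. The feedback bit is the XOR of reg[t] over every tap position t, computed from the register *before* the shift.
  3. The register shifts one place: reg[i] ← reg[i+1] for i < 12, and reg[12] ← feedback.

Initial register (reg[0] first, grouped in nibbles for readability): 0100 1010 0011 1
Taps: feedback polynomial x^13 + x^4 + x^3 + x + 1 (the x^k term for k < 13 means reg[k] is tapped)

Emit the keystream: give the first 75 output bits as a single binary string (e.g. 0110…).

010010100011100101100000101101010111100100011110100100011111000100010100010

k : reg_k → out_k, fb_k
0: 0100101000111 → 0, fb=0
1: 1001010001110 → 1, fb=0
2: 0010100011100 → 0, fb=1
3: 0101000111001 → 0, fb=0
4: 1010001110010 → 1, fb=1
5: 0100011100101 → 0, fb=1
6: 1000111001011 → 1, fb=0
7: 0001110010110 → 0, fb=0
8: 0011100101100 → 0, fb=0
9: 0111001011000 → 0, fb=0
10: 1110010110000 → 1, fb=0
11: 1100101100000 → 1, fb=1
12: 1001011000001 → 1, fb=0
13: 0010110000010 → 0, fb=1
14: 0101100000101 → 0, fb=1
15: 1011000001011 → 1, fb=0
16: 0110000010110 → 0, fb=1
17: 1100000101101 → 1, fb=0
18: 1000001011010 → 1, fb=1
19: 0000010110101 → 0, fb=0
20: 0000101101010 → 0, fb=1
21: 0001011010101 → 0, fb=1
22: 0010110101011 → 0, fb=1
23: 0101101010111 → 0, fb=1
24: 1011010101111 → 1, fb=0
25: 0110101011110 → 0, fb=0
26: 1101010111100 → 1, fb=1
27: 1010101111001 → 1, fb=0
28: 0101011110010 → 0, fb=0
29: 1010111100100 → 1, fb=0
30: 0101111001000 → 0, fb=1
31: 1011110010001 → 1, fb=1
32: 0111100100011 → 0, fb=1
33: 1111001000111 → 1, fb=1
34: 1110010001111 → 1, fb=0
35: 1100100011110 → 1, fb=1
36: 1001000111101 → 1, fb=0
37: 0010001111010 → 0, fb=0
38: 0100011110100 → 0, fb=1
39: 1000111101001 → 1, fb=0
40: 0001111010010 → 0, fb=0
41: 0011110100100 → 0, fb=0
42: 0111101001000 → 0, fb=1
43: 1111010010001 → 1, fb=1
44: 1110100100011 → 1, fb=1
45: 1101001000111 → 1, fb=1
46: 1010010001111 → 1, fb=1
47: 0100100011111 → 0, fb=0
48: 1001000111110 → 1, fb=0
49: 0010001111100 → 0, fb=0
50: 0100011111000 → 0, fb=1
51: 1000111110001 → 1, fb=0
52: 0001111100010 → 0, fb=0
53: 0011111000100 → 0, fb=0
54: 0111110001000 → 0, fb=1
55: 1111100010001 → 1, fb=0
56: 1111000100010 → 1, fb=1
57: 1110001000101 → 1, fb=0
58: 1100010001010 → 1, fb=0
59: 1000100010100 → 1, fb=0
60: 0001000101000 → 0, fb=1
61: 0010001010001 → 0, fb=0
62: 0100010100010 → 0, fb=1
63: 1000101000101 → 1, fb=0
64: 0001010001010 → 0, fb=1
65: 0010100010101 → 0, fb=1
66: 0101000101011 → 0, fb=0
67: 1010001010110 → 1, fb=1
68: 0100010101101 → 0, fb=1
69: 1000101011011 → 1, fb=0
70: 0001010110110 → 0, fb=1
71: 0010101101101 → 0, fb=1
72: 0101011011011 → 0, fb=0
73: 1010110110110 → 1, fb=0
74: 0101101101100 → 0, fb=1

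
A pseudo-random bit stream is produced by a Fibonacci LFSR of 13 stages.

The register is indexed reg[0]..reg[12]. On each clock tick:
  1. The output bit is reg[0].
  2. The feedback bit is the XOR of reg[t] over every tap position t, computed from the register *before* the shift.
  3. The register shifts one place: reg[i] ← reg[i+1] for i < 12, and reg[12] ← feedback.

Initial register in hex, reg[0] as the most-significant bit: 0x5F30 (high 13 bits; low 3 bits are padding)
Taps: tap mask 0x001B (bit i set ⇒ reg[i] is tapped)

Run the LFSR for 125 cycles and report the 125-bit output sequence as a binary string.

01011111001101110101110010110110010110000110110101101000010100111111101010100011100001100000011011010010100001100101111011101

k : reg_k → out_k, fb_k
0: 0101111100110 → 0, fb=1
1: 1011111001101 → 1, fb=1
2: 0111110011011 → 0, fb=1
3: 1111100110111 → 1, fb=0
4: 1111001101110 → 1, fb=1
5: 1110011011101 → 1, fb=0
6: 1100110111010 → 1, fb=1
7: 1001101110101 → 1, fb=1
8: 0011011101011 → 0, fb=1
9: 0110111010111 → 0, fb=0
10: 1101110101110 → 1, fb=0
11: 1011101011100 → 1, fb=1
12: 0111010111001 → 0, fb=0
13: 1110101110010 → 1, fb=1
14: 1101011100101 → 1, fb=1
15: 1010111001011 → 1, fb=0
16: 0101110010110 → 0, fb=1
17: 1011100101101 → 1, fb=1
18: 0111001011011 → 0, fb=0
19: 1110010110110 → 1, fb=0
20: 1100101101100 → 1, fb=1
21: 1001011011001 → 1, fb=0
22: 0010110110010 → 0, fb=1
23: 0101101100101 → 0, fb=1
24: 1011011001011 → 1, fb=0
25: 0110110010110 → 0, fb=0
26: 1101100101100 → 1, fb=0
27: 1011001011000 → 1, fb=0
28: 0110010110000 → 0, fb=1
29: 1100101100001 → 1, fb=1
30: 1001011000011 → 1, fb=0
31: 0010110000110 → 0, fb=1
32: 0101100001101 → 0, fb=1
33: 1011000011011 → 1, fb=0
34: 0110000110110 → 0, fb=1
35: 1100001101101 → 1, fb=0
36: 1000011011010 → 1, fb=1
37: 0000110110101 → 0, fb=1
38: 0001101101011 → 0, fb=0
39: 0011011010110 → 0, fb=1
40: 0110110101101 → 0, fb=0
41: 1101101011010 → 1, fb=0
42: 1011010110100 → 1, fb=0
43: 0110101101000 → 0, fb=0
44: 1101011010000 → 1, fb=1
45: 1010110100001 → 1, fb=0
46: 0101101000010 → 0, fb=1
47: 1011010000101 → 1, fb=0
48: 0110100001010 → 0, fb=0
49: 1101000010100 → 1, fb=1
50: 1010000101001 → 1, fb=1
51: 0100001010011 → 0, fb=1
52: 1000010100111 → 1, fb=1
53: 0000101001111 → 0, fb=1
54: 0001010011111 → 0, fb=1
55: 0010100111111 → 0, fb=1
56: 0101001111111 → 0, fb=0
57: 1010011111110 → 1, fb=1
58: 0100111111101 → 0, fb=0
59: 1001111111010 → 1, fb=1
60: 0011111110101 → 0, fb=0
61: 0111111101010 → 0, fb=1
62: 1111111010101 → 1, fb=0
63: 1111110101010 → 1, fb=0
64: 1111101010100 → 1, fb=0
65: 1111010101000 → 1, fb=1
66: 1110101010001 → 1, fb=1
67: 1101010100011 → 1, fb=1
68: 1010101000111 → 1, fb=0
69: 0101010001110 → 0, fb=0
70: 1010100011100 → 1, fb=0
71: 0101000111000 → 0, fb=0
72: 1010001110000 → 1, fb=1
73: 0100011100001 → 0, fb=1
74: 1000111000011 → 1, fb=0
75: 0001110000110 → 0, fb=0
76: 0011100001100 → 0, fb=0
77: 0111000011000 → 0, fb=0
78: 1110000110000 → 1, fb=0
79: 1100001100000 → 1, fb=0
80: 1000011000000 → 1, fb=1
81: 0000110000001 → 0, fb=1
82: 0001100000011 → 0, fb=0
83: 0011000000110 → 0, fb=1
84: 0110000001101 → 0, fb=1
85: 1100000011011 → 1, fb=0
86: 1000000110110 → 1, fb=1
87: 0000001101101 → 0, fb=0
88: 0000011011010 → 0, fb=0
89: 0000110110100 → 0, fb=1
90: 0001101101001 → 0, fb=0
91: 0011011010010 → 0, fb=1
92: 0110110100101 → 0, fb=0
93: 1101101001010 → 1, fb=0
94: 1011010010100 → 1, fb=0
95: 0110100101000 → 0, fb=0
96: 1101001010000 → 1, fb=1
97: 1010010100001 → 1, fb=1
98: 0100101000011 → 0, fb=0
99: 1001010000110 → 1, fb=0
100: 0010100001100 → 0, fb=1
101: 0101000011001 → 0, fb=0
102: 1010000110010 → 1, fb=1
103: 0100001100101 → 0, fb=1
104: 1000011001011 → 1, fb=1
105: 0000110010111 → 0, fb=1
106: 0001100101111 → 0, fb=0
107: 0011001011110 → 0, fb=1
108: 0110010111101 → 0, fb=1
109: 1100101111011 → 1, fb=1
110: 1001011110111 → 1, fb=0
111: 0010111101110 → 0, fb=1
112: 0101111011101 → 0, fb=1
113: 1011110111011 → 1, fb=1
114: 0111101110111 → 0, fb=1
115: 1111011101111 → 1, fb=1
116: 1110111011111 → 1, fb=1
117: 1101110111111 → 1, fb=0
118: 1011101111110 → 1, fb=1
119: 0111011111101 → 0, fb=0
120: 1110111111010 → 1, fb=1
121: 1101111110101 → 1, fb=0
122: 1011111101010 → 1, fb=1
123: 0111111010101 → 0, fb=1
124: 1111110101011 → 1, fb=0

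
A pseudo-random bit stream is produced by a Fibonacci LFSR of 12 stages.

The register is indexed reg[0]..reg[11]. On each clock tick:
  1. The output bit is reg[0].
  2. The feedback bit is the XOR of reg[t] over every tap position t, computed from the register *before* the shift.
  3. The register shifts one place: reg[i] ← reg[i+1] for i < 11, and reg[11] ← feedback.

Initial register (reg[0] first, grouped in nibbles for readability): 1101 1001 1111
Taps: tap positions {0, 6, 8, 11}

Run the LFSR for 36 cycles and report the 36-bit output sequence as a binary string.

110110011111100101001011111110001001

step | reg (before) | out | fb
   0 | 110110011111 | 1 | 1
   1 | 101100111111 | 1 | 0
   2 | 011001111110 | 0 | 0
   3 | 110011111100 | 1 | 1
   4 | 100111111001 | 1 | 0
   5 | 001111110010 | 0 | 1
   6 | 011111100101 | 0 | 0
   7 | 111111001010 | 1 | 0
   8 | 111110010100 | 1 | 1
   9 | 111100101001 | 1 | 0
  10 | 111001010010 | 1 | 1
  11 | 110010100101 | 1 | 1
  12 | 100101001011 | 1 | 1
  13 | 001010010111 | 0 | 1
  14 | 010100101111 | 0 | 1
  15 | 101001011111 | 1 | 1
  16 | 010010111111 | 0 | 1
  17 | 100101111111 | 1 | 0
  18 | 001011111110 | 0 | 0
  19 | 010111111100 | 0 | 0
  20 | 101111111000 | 1 | 1
  21 | 011111110001 | 0 | 0
  22 | 111111100010 | 1 | 0
  23 | 111111000100 | 1 | 1
  24 | 111110001001 | 1 | 1
  25 | 111100010011 | 1 | 0
  26 | 111000100110 | 1 | 0
  27 | 110001001100 | 1 | 0
  28 | 100010011000 | 1 | 0
  29 | 000100110000 | 0 | 1
  30 | 001001100001 | 0 | 0
  31 | 010011000010 | 0 | 0
  32 | 100110000100 | 1 | 1
  33 | 001100001001 | 0 | 0
  34 | 011000010010 | 0 | 0
  35 | 110000100100 | 1 | 0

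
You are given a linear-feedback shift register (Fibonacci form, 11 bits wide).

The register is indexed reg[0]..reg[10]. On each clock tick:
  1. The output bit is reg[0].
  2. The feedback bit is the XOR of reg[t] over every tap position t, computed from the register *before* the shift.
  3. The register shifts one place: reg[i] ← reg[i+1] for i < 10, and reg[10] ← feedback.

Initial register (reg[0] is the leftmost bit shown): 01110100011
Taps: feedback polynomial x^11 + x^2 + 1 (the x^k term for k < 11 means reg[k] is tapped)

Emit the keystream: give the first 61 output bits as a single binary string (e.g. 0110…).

0111010001110100101101001100110011111111111000000000110000000

tick  register→output (feedback)
  0  01110100011→0 (1)
  1  11101000111→1 (0)
  2  11010001110→1 (1)
  3  10100011101→1 (0)
  4  01000111010→0 (0)
  5  10001110100→1 (1)
  6  00011101001→0 (0)
  7  00111010010→0 (1)
  8  01110100101→0 (1)
  9  11101001011→1 (0)
 10  11010010110→1 (1)
 11  10100101101→1 (0)
 12  01001011010→0 (0)
 13  10010110100→1 (1)
 14  00101101001→0 (1)
 15  01011010011→0 (0)
 16  10110100110→1 (0)
 17  01101001100→0 (1)
 18  11010011001→1 (1)
 19  10100110011→1 (0)
 20  01001100110→0 (0)
 21  10011001100→1 (1)
 22  00110011001→0 (1)
 23  01100110011→0 (1)
 24  11001100111→1 (1)
 25  10011001111→1 (1)
 26  00110011111→0 (1)
 27  01100111111→0 (1)
 28  11001111111→1 (1)
 29  10011111111→1 (1)
 30  00111111111→0 (1)
 31  01111111111→0 (1)
 32  11111111111→1 (0)
 33  11111111110→1 (0)
 34  11111111100→1 (0)
 35  11111111000→1 (0)
 36  11111110000→1 (0)
 37  11111100000→1 (0)
 38  11111000000→1 (0)
 39  11110000000→1 (0)
 40  11100000000→1 (0)
 41  11000000000→1 (1)
 42  10000000001→1 (1)
 43  00000000011→0 (0)
 44  00000000110→0 (0)
 45  00000001100→0 (0)
 46  00000011000→0 (0)
 47  00000110000→0 (0)
 48  00001100000→0 (0)
 49  00011000000→0 (0)
 50  00110000000→0 (1)
 51  01100000001→0 (1)
 52  11000000011→1 (1)
 53  10000000111→1 (1)
 54  00000001111→0 (0)
 55  00000011110→0 (0)
 56  00000111100→0 (0)
 57  00001111000→0 (0)
 58  00011110000→0 (0)
 59  00111100000→0 (1)
 60  01111000001→0 (1)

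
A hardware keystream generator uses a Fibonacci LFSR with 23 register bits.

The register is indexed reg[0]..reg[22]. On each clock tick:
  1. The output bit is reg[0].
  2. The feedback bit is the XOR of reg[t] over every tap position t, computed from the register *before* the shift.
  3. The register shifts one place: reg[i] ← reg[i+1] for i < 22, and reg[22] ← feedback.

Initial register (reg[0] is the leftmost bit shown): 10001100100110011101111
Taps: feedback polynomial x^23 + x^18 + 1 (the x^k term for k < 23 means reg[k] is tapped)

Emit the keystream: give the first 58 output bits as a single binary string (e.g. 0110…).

1000110010011001110111111110011000000011101000101101101011

step | reg (before) | out | fb
   0 | 10001100100110011101111 | 1 | 1
   1 | 00011001001100111011111 | 0 | 1
   2 | 00110010011001110111111 | 0 | 1
   3 | 01100100110011101111111 | 0 | 1
   4 | 11001001100111011111111 | 1 | 0
   5 | 10010011001110111111110 | 1 | 0
   6 | 00100110011101111111100 | 0 | 1
   7 | 01001100111011111111001 | 0 | 1
   8 | 10011001110111111110011 | 1 | 0
   9 | 00110011101111111100110 | 0 | 0
  10 | 01100111011111111001100 | 0 | 0
  11 | 11001110111111110011000 | 1 | 0
  12 | 10011101111111100110000 | 1 | 0
  13 | 00111011111111001100000 | 0 | 0
  14 | 01110111111110011000000 | 0 | 0
  15 | 11101111111100110000000 | 1 | 1
  16 | 11011111111001100000001 | 1 | 1
  17 | 10111111110011000000011 | 1 | 1
  18 | 01111111100110000000111 | 0 | 0
  19 | 11111111001100000001110 | 1 | 1
  20 | 11111110011000000011101 | 1 | 0
  21 | 11111100110000000111010 | 1 | 0
  22 | 11111001100000001110100 | 1 | 0
  23 | 11110011000000011101000 | 1 | 1
  24 | 11100110000000111010001 | 1 | 0
  25 | 11001100000001110100010 | 1 | 1
  26 | 10011000000011101000101 | 1 | 1
  27 | 00110000000111010001011 | 0 | 0
  28 | 01100000001110100010110 | 0 | 1
  29 | 11000000011101000101101 | 1 | 1
  30 | 10000000111010001011011 | 1 | 0
  31 | 00000001110100010110110 | 0 | 1
  32 | 00000011101000101101101 | 0 | 0
  33 | 00000111010001011011010 | 0 | 1
  34 | 00001110100010110110101 | 0 | 1
  35 | 00011101000101101101011 | 0 | 0
  36 | 00111010001011011010110 | 0 | 1
  37 | 01110100010110110101101 | 0 | 0
  38 | 11101000101101101011010 | 1 | 0
  39 | 11010001011011010110100 | 1 | 0
  40 | 10100010110110101101000 | 1 | 1
  41 | 01000101101101011010001 | 0 | 1
  42 | 10001011011010110100011 | 1 | 1
  43 | 00010110110101101000111 | 0 | 0
  44 | 00101101101011010001110 | 0 | 0
  45 | 01011011010110100011100 | 0 | 1
  46 | 10110110101101000111001 | 1 | 0
  47 | 01101101011010001110010 | 0 | 1
  48 | 11011010110100011100101 | 1 | 1
  49 | 10110101101000111001011 | 1 | 1
  50 | 01101011010001110010111 | 0 | 1
  51 | 11010110100011100101111 | 1 | 1
  52 | 10101101000111001011111 | 1 | 0
  53 | 01011010001110010111110 | 0 | 1
  54 | 10110100011100101111101 | 1 | 0
  55 | 01101000111001011111010 | 0 | 1
  56 | 11010001110010111110101 | 1 | 0
  57 | 10100011100101111101010 | 1 | 1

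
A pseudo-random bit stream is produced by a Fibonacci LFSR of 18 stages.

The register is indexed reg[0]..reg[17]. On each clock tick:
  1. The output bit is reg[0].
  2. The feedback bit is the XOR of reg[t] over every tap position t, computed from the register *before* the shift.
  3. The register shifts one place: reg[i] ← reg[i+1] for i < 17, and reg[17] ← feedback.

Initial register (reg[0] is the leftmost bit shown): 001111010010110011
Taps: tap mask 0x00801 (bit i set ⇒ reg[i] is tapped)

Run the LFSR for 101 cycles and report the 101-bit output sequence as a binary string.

00111101001011001101011011100110111110000100100100101100010010101101111010101111111010000111101100001

k : reg_k → out_k, fb_k
0: 001111010010110011 → 0, fb=0
1: 011110100101100110 → 0, fb=1
2: 111101001011001101 → 1, fb=0
3: 111010010110011010 → 1, fb=1
4: 110100101100110101 → 1, fb=1
5: 101001011001101011 → 1, fb=0
6: 010010110011010110 → 0, fb=1
7: 100101100110101101 → 1, fb=1
8: 001011001101011011 → 0, fb=1
9: 010110011010110111 → 0, fb=0
10: 101100110101101110 → 1, fb=0
11: 011001101011011100 → 0, fb=1
12: 110011010110111001 → 1, fb=1
13: 100110101101110011 → 1, fb=0
14: 001101011011100110 → 0, fb=1
15: 011010110111001101 → 0, fb=1
16: 110101101110011011 → 1, fb=1
17: 101011011100110111 → 1, fb=1
18: 010110111001101111 → 0, fb=1
19: 101101110011011111 → 1, fb=0
20: 011011100110111110 → 0, fb=0
21: 110111001101111100 → 1, fb=0
22: 101110011011111000 → 1, fb=0
23: 011100110111110000 → 0, fb=1
24: 111001101111100001 → 1, fb=0
25: 110011011111000010 → 1, fb=0
26: 100110111110000100 → 1, fb=1
27: 001101111100001001 → 0, fb=0
28: 011011111000010010 → 0, fb=0
29: 110111110000100100 → 1, fb=1
30: 101111100001001001 → 1, fb=0
31: 011111000010010010 → 0, fb=0
32: 111110000100100100 → 1, fb=1
33: 111100001001001001 → 1, fb=0
34: 111000010010010010 → 1, fb=1
35: 110000100100100101 → 1, fb=1
36: 100001001001001011 → 1, fb=0
37: 000010010010010110 → 0, fb=0
38: 000100100100101100 → 0, fb=0
39: 001001001001011000 → 0, fb=1
40: 010010010010110001 → 0, fb=0
41: 100100100101100010 → 1, fb=0
42: 001001001011000100 → 0, fb=1
43: 010010010110001001 → 0, fb=0
44: 100100101100010010 → 1, fb=1
45: 001001011000100101 → 0, fb=0
46: 010010110001001010 → 0, fb=1
47: 100101100010010101 → 1, fb=1
48: 001011000100101011 → 0, fb=0
49: 010110001001010110 → 0, fb=1
50: 101100010010101101 → 1, fb=1
51: 011000100101011011 → 0, fb=1
52: 110001001010110111 → 1, fb=1
53: 100010010101101111 → 1, fb=0
54: 000100101011011110 → 0, fb=1
55: 001001010110111101 → 0, fb=0
56: 010010101101111010 → 0, fb=1
57: 100101011011110101 → 1, fb=0
58: 001010110111101010 → 0, fb=1
59: 010101101111010101 → 0, fb=1
60: 101011011110101011 → 1, fb=1
61: 010110111101010111 → 0, fb=1
62: 101101111010101111 → 1, fb=1
63: 011011110101011111 → 0, fb=1
64: 110111101010111111 → 1, fb=1
65: 101111010101111111 → 1, fb=0
66: 011110101011111110 → 0, fb=1
67: 111101010111111101 → 1, fb=0
68: 111010101111111010 → 1, fb=0
69: 110101011111110100 → 1, fb=0
70: 101010111111101000 → 1, fb=0
71: 010101111111010000 → 0, fb=1
72: 101011111110100001 → 1, fb=1
73: 010111111101000011 → 0, fb=1
74: 101111111010000111 → 1, fb=1
75: 011111110100001111 → 0, fb=0
76: 111111101000011110 → 1, fb=1
77: 111111010000111101 → 1, fb=1
78: 111110100001111011 → 1, fb=0
79: 111101000011110110 → 1, fb=0
80: 111010000111101100 → 1, fb=0
81: 110100001111011000 → 1, fb=0
82: 101000011110110000 → 1, fb=1
83: 010000111101100001 → 0, fb=1
84: 100001111011000011 → 1, fb=0
85: 000011110110000110 → 0, fb=0
86: 000111101100001100 → 0, fb=0
87: 001111011000011000 → 0, fb=0
88: 011110110000110000 → 0, fb=0
89: 111101100001100000 → 1, fb=0
90: 111011000011000000 → 1, fb=0
91: 110110000110000000 → 1, fb=1
92: 101100001100000001 → 1, fb=1
93: 011000011000000011 → 0, fb=0
94: 110000110000000110 → 1, fb=1
95: 100001100000001101 → 1, fb=1
96: 000011000000011011 → 0, fb=0
97: 000110000000110110 → 0, fb=0
98: 001100000001101100 → 0, fb=1
99: 011000000011011001 → 0, fb=1
100: 110000000110110011 → 1, fb=1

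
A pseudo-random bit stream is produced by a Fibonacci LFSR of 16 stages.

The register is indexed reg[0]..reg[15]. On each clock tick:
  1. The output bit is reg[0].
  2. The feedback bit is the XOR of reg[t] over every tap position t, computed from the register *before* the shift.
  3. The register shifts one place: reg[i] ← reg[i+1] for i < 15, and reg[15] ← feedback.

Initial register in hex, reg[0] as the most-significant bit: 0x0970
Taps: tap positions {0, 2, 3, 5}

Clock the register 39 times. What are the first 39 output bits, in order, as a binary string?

tick  register→output (feedback)
  0  0000100101110000→0 (0)
  1  0001001011100000→0 (1)
  2  0010010111000001→0 (0)
  3  0100101110000010→0 (0)
  4  1001011100000100→1 (1)
  5  0010111000001001→0 (0)
  6  0101110000010010→0 (0)
  7  1011100000100100→1 (1)
  8  0111000001001001→0 (0)
  9  1110000010010010→1 (0)
 10  1100000100100100→1 (1)
 11  1000001001001001→1 (1)
 12  0000010010010011→0 (1)
 13  0000100100100111→0 (0)
 14  0001001001001110→0 (1)
 15  0010010010011101→0 (0)
 16  0100100100111010→0 (0)
 17  1001001001110100→1 (0)
 18  0010010011101000→0 (0)
 19  0100100111010000→0 (0)
 20  1001001110100000→1 (0)
 21  0010011101000000→0 (0)
 22  0100111010000000→0 (1)
 23  1001110100000001→1 (1)
 24  0011101000000011→0 (0)
 25  0111010000000110→0 (1)
 26  1110100000001101→1 (0)
 27  1101000000011010→1 (0)
 28  1010000000110100→1 (0)
 29  0100000001101000→0 (0)
 30  1000000011010000→1 (1)
 31  0000000110100001→0 (0)
 32  0000001101000010→0 (0)
 33  0000011010000100→0 (1)
 34  0000110100001001→0 (1)
 35  0001101000010011→0 (1)
 36  0011010000100111→0 (1)
 37  0110100001001111→0 (1)
 38  1101000010011111→1 (0)

000010010111000001001001001110100000001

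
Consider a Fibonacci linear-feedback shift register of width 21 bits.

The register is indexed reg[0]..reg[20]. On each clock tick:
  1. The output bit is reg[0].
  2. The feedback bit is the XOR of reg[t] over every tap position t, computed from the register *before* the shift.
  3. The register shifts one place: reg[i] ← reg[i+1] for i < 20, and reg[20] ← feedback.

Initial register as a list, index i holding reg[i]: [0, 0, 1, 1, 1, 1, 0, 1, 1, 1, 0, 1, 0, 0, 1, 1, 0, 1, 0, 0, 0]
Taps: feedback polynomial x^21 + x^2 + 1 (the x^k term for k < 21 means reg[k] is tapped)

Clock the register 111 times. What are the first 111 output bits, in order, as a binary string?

tick  register→output (feedback)
  0  001111011101001101000→0 (1)
  1  011110111010011010001→0 (1)
  2  111101110100110100011→1 (0)
  3  111011101001101000110→1 (0)
  4  110111010011010001100→1 (1)
  5  101110100110100011001→1 (0)
  6  011101001101000110010→0 (1)
  7  111010011010001100101→1 (0)
  8  110100110100011001010→1 (1)
  9  101001101000110010101→1 (0)
 10  010011010001100101010→0 (0)
 11  100110100011001010100→1 (1)
 12  001101000110010101001→0 (1)
 13  011010001100101010011→0 (1)
 14  110100011001010100111→1 (1)
 15  101000110010101001111→1 (0)
 16  010001100101010011110→0 (0)
 17  100011001010100111100→1 (1)
 18  000110010101001111001→0 (0)
 19  001100101010011110010→0 (1)
 20  011001010100111100101→0 (1)
 21  110010101001111001011→1 (1)
 22  100101010011110010111→1 (1)
 23  001010100111100101111→0 (1)
 24  010101001111001011111→0 (0)
 25  101010011110010111110→1 (0)
 26  010100111100101111100→0 (0)
 27  101001111001011111000→1 (0)
 28  010011110010111110000→0 (0)
 29  100111100101111100000→1 (1)
 30  001111001011111000001→0 (1)
 31  011110010111110000011→0 (1)
 32  111100101111100000111→1 (0)
 33  111001011111000001110→1 (0)
 34  110010111110000011100→1 (1)
 35  100101111100000111001→1 (1)
 36  001011111000001110011→0 (1)
 37  010111110000011100111→0 (0)
 38  101111100000111001110→1 (0)
 39  011111000001110011100→0 (1)
 40  111110000011100111001→1 (0)
 41  111100000111001110010→1 (0)
 42  111000001110011100100→1 (0)
 43  110000011100111001000→1 (1)
 44  100000111001110010001→1 (1)
 45  000001110011100100011→0 (0)
 46  000011100111001000110→0 (0)
 47  000111001110010001100→0 (0)
 48  001110011100100011000→0 (1)
 49  011100111001000110001→0 (1)
 50  111001110010001100011→1 (0)
 51  110011100100011000110→1 (1)
 52  100111001000110001101→1 (1)
 53  001110010001100011011→0 (1)
 54  011100100011000110111→0 (1)
 55  111001000110001101111→1 (0)
 56  110010001100011011110→1 (1)
 57  100100011000110111101→1 (1)
 58  001000110001101111011→0 (1)
 59  010001100011011110111→0 (0)
 60  100011000110111101110→1 (1)
 61  000110001101111011101→0 (0)
 62  001100011011110111010→0 (1)
 63  011000110111101110101→0 (1)
 64  110001101111011101011→1 (1)
 65  100011011110111010111→1 (1)
 66  000110111101110101111→0 (0)
 67  001101111011101011110→0 (1)
 68  011011110111010111101→0 (1)
 69  110111101110101111011→1 (1)
 70  101111011101011110111→1 (0)
 71  011110111010111101110→0 (1)
 72  111101110101111011101→1 (0)
 73  111011101011110111010→1 (0)
 74  110111010111101110100→1 (1)
 75  101110101111011101001→1 (0)
 76  011101011110111010010→0 (1)
 77  111010111101110100101→1 (0)
 78  110101111011101001010→1 (1)
 79  101011110111010010101→1 (0)
 80  010111101110100101010→0 (0)
 81  101111011101001010100→1 (0)
 82  011110111010010101000→0 (1)
 83  111101110100101010001→1 (0)
 84  111011101001010100010→1 (0)
 85  110111010010101000100→1 (1)
 86  101110100101010001001→1 (0)
 87  011101001010100010010→0 (1)
 88  111010010101000100101→1 (0)
 89  110100101010001001010→1 (1)
 90  101001010100010010101→1 (0)
 91  010010101000100101010→0 (0)
 92  100101010001001010100→1 (1)
 93  001010100010010101001→0 (1)
 94  010101000100101010011→0 (0)
 95  101010001001010100110→1 (0)
 96  010100010010101001100→0 (0)
 97  101000100101010011000→1 (0)
 98  010001001010100110000→0 (0)
 99  100010010101001100000→1 (1)
100  000100101010011000001→0 (0)
101  001001010100110000010→0 (1)
102  010010101001100000101→0 (0)
103  100101010011000001010→1 (1)
104  001010100110000010101→0 (1)
105  010101001100000101011→0 (0)
106  101010011000001010110→1 (0)
107  010100110000010101100→0 (0)
108  101001100000101011000→1 (0)
109  010011000001010110000→0 (0)
110  100110000010101100000→1 (1)

001111011101001101000110010101001111001011111000001110011100100011000110111101110101111011101001010100010010101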